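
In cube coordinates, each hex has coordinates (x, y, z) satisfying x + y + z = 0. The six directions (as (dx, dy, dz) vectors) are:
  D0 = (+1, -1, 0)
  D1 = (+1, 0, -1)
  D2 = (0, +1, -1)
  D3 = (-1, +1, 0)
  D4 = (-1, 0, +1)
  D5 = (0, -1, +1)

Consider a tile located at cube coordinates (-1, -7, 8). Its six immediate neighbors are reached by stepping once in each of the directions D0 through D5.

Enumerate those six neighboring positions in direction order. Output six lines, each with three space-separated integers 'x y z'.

Center: (-1, -7, 8). Add each direction:
  D0: (-1, -7, 8) + (1, -1, 0) = (0, -8, 8)
  D1: (-1, -7, 8) + (1, 0, -1) = (0, -7, 7)
  D2: (-1, -7, 8) + (0, 1, -1) = (-1, -6, 7)
  D3: (-1, -7, 8) + (-1, 1, 0) = (-2, -6, 8)
  D4: (-1, -7, 8) + (-1, 0, 1) = (-2, -7, 9)
  D5: (-1, -7, 8) + (0, -1, 1) = (-1, -8, 9)

Answer: 0 -8 8
0 -7 7
-1 -6 7
-2 -6 8
-2 -7 9
-1 -8 9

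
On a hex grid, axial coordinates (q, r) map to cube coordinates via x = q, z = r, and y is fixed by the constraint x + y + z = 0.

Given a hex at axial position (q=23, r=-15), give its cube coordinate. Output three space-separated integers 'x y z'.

x = q = 23
z = r = -15
y = -x - z = -(23) - (-15) = -8

Answer: 23 -8 -15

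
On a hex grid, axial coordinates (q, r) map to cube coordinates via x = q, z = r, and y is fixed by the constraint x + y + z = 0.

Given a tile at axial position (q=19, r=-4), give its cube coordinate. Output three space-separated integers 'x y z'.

x = q = 19
z = r = -4
y = -x - z = -(19) - (-4) = -15

Answer: 19 -15 -4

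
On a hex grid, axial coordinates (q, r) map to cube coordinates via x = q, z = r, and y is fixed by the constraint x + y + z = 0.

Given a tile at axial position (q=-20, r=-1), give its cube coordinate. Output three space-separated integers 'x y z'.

Answer: -20 21 -1

Derivation:
x = q = -20
z = r = -1
y = -x - z = -(-20) - (-1) = 21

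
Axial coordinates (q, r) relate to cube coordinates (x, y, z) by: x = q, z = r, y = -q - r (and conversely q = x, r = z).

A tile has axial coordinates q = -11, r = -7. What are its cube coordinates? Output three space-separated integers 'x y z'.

x = q = -11
z = r = -7
y = -x - z = -(-11) - (-7) = 18

Answer: -11 18 -7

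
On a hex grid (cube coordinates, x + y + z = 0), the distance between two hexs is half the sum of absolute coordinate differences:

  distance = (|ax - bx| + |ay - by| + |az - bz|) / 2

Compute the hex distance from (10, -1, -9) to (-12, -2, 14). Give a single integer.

|ax - bx| = |10 - (-12)| = 22
|ay - by| = |-1 - (-2)| = 1
|az - bz| = |-9 - 14| = 23
distance = (22 + 1 + 23) / 2 = 46 / 2 = 23

Answer: 23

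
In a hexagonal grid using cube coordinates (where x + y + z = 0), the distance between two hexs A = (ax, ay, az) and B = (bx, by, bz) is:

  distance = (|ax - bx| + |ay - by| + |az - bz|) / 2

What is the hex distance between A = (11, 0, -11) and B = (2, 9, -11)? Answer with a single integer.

|ax - bx| = |11 - 2| = 9
|ay - by| = |0 - 9| = 9
|az - bz| = |-11 - (-11)| = 0
distance = (9 + 9 + 0) / 2 = 18 / 2 = 9

Answer: 9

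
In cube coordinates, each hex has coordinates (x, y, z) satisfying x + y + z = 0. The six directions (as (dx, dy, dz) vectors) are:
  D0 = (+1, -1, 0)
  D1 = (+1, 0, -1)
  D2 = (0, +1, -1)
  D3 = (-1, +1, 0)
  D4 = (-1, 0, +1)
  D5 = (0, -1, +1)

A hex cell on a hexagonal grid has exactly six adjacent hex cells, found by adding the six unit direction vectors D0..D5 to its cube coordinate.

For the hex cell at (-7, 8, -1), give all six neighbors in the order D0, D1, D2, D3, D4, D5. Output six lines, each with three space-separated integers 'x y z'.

Answer: -6 7 -1
-6 8 -2
-7 9 -2
-8 9 -1
-8 8 0
-7 7 0

Derivation:
Center: (-7, 8, -1). Add each direction:
  D0: (-7, 8, -1) + (1, -1, 0) = (-6, 7, -1)
  D1: (-7, 8, -1) + (1, 0, -1) = (-6, 8, -2)
  D2: (-7, 8, -1) + (0, 1, -1) = (-7, 9, -2)
  D3: (-7, 8, -1) + (-1, 1, 0) = (-8, 9, -1)
  D4: (-7, 8, -1) + (-1, 0, 1) = (-8, 8, 0)
  D5: (-7, 8, -1) + (0, -1, 1) = (-7, 7, 0)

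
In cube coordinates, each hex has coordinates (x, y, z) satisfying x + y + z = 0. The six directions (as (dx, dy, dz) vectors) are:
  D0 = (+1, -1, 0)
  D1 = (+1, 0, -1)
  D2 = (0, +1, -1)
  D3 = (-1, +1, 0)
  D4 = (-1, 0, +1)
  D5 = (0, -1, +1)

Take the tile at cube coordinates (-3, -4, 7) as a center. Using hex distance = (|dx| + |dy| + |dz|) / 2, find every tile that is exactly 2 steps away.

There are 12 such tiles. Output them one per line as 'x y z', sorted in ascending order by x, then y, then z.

Answer: -5 -4 9
-5 -3 8
-5 -2 7
-4 -5 9
-4 -2 6
-3 -6 9
-3 -2 5
-2 -6 8
-2 -3 5
-1 -6 7
-1 -5 6
-1 -4 5

Derivation:
Walk ring at distance 2 from (-3, -4, 7):
Start at center + D4*2 = (-5, -4, 9)
  hex 0: (-5, -4, 9)
  hex 1: (-4, -5, 9)
  hex 2: (-3, -6, 9)
  hex 3: (-2, -6, 8)
  hex 4: (-1, -6, 7)
  hex 5: (-1, -5, 6)
  hex 6: (-1, -4, 5)
  hex 7: (-2, -3, 5)
  hex 8: (-3, -2, 5)
  hex 9: (-4, -2, 6)
  hex 10: (-5, -2, 7)
  hex 11: (-5, -3, 8)
Sorted: 12 hexes.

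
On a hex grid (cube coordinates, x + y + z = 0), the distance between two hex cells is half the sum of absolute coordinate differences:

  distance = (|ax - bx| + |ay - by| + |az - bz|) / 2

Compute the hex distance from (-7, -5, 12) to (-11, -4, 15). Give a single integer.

Answer: 4

Derivation:
|ax - bx| = |-7 - (-11)| = 4
|ay - by| = |-5 - (-4)| = 1
|az - bz| = |12 - 15| = 3
distance = (4 + 1 + 3) / 2 = 8 / 2 = 4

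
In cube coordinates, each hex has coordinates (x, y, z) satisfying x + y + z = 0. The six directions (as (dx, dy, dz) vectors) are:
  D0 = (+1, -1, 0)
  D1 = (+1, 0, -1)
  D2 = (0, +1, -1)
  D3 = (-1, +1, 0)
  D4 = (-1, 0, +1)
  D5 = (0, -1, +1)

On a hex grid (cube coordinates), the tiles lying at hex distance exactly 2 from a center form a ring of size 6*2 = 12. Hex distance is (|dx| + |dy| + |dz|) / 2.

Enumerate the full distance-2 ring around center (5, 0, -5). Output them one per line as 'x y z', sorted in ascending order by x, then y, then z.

Answer: 3 0 -3
3 1 -4
3 2 -5
4 -1 -3
4 2 -6
5 -2 -3
5 2 -7
6 -2 -4
6 1 -7
7 -2 -5
7 -1 -6
7 0 -7

Derivation:
Walk ring at distance 2 from (5, 0, -5):
Start at center + D4*2 = (3, 0, -3)
  hex 0: (3, 0, -3)
  hex 1: (4, -1, -3)
  hex 2: (5, -2, -3)
  hex 3: (6, -2, -4)
  hex 4: (7, -2, -5)
  hex 5: (7, -1, -6)
  hex 6: (7, 0, -7)
  hex 7: (6, 1, -7)
  hex 8: (5, 2, -7)
  hex 9: (4, 2, -6)
  hex 10: (3, 2, -5)
  hex 11: (3, 1, -4)
Sorted: 12 hexes.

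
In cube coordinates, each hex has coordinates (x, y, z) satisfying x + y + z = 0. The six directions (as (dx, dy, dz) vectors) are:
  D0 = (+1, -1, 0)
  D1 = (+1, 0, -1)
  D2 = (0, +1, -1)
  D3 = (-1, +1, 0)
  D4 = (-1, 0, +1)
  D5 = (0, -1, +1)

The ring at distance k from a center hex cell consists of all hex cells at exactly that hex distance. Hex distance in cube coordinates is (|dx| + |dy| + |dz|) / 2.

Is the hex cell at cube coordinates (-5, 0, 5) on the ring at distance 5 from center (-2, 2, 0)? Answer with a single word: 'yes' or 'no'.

|px - cx| = |-5 - (-2)| = 3
|py - cy| = |0 - 2| = 2
|pz - cz| = |5 - 0| = 5
distance = (3+2+5)/2 = 10/2 = 5
radius = 5; distance == radius -> yes

Answer: yes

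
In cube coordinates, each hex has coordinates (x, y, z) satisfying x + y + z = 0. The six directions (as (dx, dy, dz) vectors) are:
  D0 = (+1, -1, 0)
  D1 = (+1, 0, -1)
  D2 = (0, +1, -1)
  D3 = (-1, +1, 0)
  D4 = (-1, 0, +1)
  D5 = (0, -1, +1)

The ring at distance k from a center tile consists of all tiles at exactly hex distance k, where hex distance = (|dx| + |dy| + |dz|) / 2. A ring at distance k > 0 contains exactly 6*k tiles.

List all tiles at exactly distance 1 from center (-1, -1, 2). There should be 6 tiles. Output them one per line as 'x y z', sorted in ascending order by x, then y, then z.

Walk ring at distance 1 from (-1, -1, 2):
Start at center + D4*1 = (-2, -1, 3)
  hex 0: (-2, -1, 3)
  hex 1: (-1, -2, 3)
  hex 2: (0, -2, 2)
  hex 3: (0, -1, 1)
  hex 4: (-1, 0, 1)
  hex 5: (-2, 0, 2)
Sorted: 6 hexes.

Answer: -2 -1 3
-2 0 2
-1 -2 3
-1 0 1
0 -2 2
0 -1 1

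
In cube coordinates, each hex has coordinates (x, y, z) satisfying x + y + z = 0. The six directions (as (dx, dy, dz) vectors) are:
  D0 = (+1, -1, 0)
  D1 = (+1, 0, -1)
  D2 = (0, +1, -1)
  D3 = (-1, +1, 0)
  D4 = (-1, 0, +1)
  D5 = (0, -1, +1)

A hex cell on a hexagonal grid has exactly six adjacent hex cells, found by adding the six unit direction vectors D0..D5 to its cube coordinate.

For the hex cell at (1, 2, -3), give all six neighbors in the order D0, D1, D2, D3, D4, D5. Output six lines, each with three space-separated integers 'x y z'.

Center: (1, 2, -3). Add each direction:
  D0: (1, 2, -3) + (1, -1, 0) = (2, 1, -3)
  D1: (1, 2, -3) + (1, 0, -1) = (2, 2, -4)
  D2: (1, 2, -3) + (0, 1, -1) = (1, 3, -4)
  D3: (1, 2, -3) + (-1, 1, 0) = (0, 3, -3)
  D4: (1, 2, -3) + (-1, 0, 1) = (0, 2, -2)
  D5: (1, 2, -3) + (0, -1, 1) = (1, 1, -2)

Answer: 2 1 -3
2 2 -4
1 3 -4
0 3 -3
0 2 -2
1 1 -2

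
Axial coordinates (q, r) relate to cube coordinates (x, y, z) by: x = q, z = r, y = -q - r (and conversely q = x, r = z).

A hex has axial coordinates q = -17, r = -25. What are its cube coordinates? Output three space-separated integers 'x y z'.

Answer: -17 42 -25

Derivation:
x = q = -17
z = r = -25
y = -x - z = -(-17) - (-25) = 42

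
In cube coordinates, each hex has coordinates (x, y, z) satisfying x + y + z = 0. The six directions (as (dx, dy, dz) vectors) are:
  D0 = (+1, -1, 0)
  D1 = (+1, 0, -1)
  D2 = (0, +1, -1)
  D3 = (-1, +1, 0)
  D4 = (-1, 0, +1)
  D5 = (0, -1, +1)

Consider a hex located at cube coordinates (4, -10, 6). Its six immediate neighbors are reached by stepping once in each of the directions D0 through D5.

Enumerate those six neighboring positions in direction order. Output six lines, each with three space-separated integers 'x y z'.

Answer: 5 -11 6
5 -10 5
4 -9 5
3 -9 6
3 -10 7
4 -11 7

Derivation:
Center: (4, -10, 6). Add each direction:
  D0: (4, -10, 6) + (1, -1, 0) = (5, -11, 6)
  D1: (4, -10, 6) + (1, 0, -1) = (5, -10, 5)
  D2: (4, -10, 6) + (0, 1, -1) = (4, -9, 5)
  D3: (4, -10, 6) + (-1, 1, 0) = (3, -9, 6)
  D4: (4, -10, 6) + (-1, 0, 1) = (3, -10, 7)
  D5: (4, -10, 6) + (0, -1, 1) = (4, -11, 7)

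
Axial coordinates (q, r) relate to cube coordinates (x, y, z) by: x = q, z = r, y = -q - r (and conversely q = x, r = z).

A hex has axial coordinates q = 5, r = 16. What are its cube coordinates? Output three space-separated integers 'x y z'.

x = q = 5
z = r = 16
y = -x - z = -(5) - (16) = -21

Answer: 5 -21 16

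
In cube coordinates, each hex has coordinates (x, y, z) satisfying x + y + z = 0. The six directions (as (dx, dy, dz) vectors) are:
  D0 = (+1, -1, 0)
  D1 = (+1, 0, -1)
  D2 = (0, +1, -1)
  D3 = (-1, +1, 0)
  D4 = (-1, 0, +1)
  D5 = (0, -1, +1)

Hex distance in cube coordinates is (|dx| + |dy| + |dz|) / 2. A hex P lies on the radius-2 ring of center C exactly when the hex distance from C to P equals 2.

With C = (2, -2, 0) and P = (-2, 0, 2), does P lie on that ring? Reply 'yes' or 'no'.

Answer: no

Derivation:
|px - cx| = |-2 - 2| = 4
|py - cy| = |0 - (-2)| = 2
|pz - cz| = |2 - 0| = 2
distance = (4+2+2)/2 = 8/2 = 4
radius = 2; distance != radius -> no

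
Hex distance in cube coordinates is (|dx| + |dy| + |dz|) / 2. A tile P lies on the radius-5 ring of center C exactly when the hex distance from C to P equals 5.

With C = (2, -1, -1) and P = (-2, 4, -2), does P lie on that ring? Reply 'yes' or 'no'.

Answer: yes

Derivation:
|px - cx| = |-2 - 2| = 4
|py - cy| = |4 - (-1)| = 5
|pz - cz| = |-2 - (-1)| = 1
distance = (4+5+1)/2 = 10/2 = 5
radius = 5; distance == radius -> yes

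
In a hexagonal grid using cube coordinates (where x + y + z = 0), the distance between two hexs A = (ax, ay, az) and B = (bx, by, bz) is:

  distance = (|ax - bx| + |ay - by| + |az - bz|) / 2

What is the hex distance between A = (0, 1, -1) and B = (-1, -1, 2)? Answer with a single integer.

|ax - bx| = |0 - (-1)| = 1
|ay - by| = |1 - (-1)| = 2
|az - bz| = |-1 - 2| = 3
distance = (1 + 2 + 3) / 2 = 6 / 2 = 3

Answer: 3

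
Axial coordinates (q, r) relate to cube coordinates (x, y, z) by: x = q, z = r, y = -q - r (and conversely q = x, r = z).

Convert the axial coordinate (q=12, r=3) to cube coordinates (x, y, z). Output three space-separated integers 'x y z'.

Answer: 12 -15 3

Derivation:
x = q = 12
z = r = 3
y = -x - z = -(12) - (3) = -15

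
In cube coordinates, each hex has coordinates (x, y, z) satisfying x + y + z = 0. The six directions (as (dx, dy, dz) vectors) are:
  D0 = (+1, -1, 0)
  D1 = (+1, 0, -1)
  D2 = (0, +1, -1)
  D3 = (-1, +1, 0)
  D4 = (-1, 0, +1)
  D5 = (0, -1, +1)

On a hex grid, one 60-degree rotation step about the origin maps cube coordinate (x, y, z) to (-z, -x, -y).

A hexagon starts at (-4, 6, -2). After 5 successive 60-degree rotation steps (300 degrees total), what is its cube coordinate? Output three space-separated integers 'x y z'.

Start: (-4, 6, -2)
Step 1: (-4, 6, -2) -> (-(-2), -(-4), -(6)) = (2, 4, -6)
Step 2: (2, 4, -6) -> (-(-6), -(2), -(4)) = (6, -2, -4)
Step 3: (6, -2, -4) -> (-(-4), -(6), -(-2)) = (4, -6, 2)
Step 4: (4, -6, 2) -> (-(2), -(4), -(-6)) = (-2, -4, 6)
Step 5: (-2, -4, 6) -> (-(6), -(-2), -(-4)) = (-6, 2, 4)

Answer: -6 2 4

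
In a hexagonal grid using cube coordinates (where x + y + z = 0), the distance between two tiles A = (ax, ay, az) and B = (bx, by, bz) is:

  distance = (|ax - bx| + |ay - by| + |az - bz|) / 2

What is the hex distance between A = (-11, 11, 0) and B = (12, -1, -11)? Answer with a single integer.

Answer: 23

Derivation:
|ax - bx| = |-11 - 12| = 23
|ay - by| = |11 - (-1)| = 12
|az - bz| = |0 - (-11)| = 11
distance = (23 + 12 + 11) / 2 = 46 / 2 = 23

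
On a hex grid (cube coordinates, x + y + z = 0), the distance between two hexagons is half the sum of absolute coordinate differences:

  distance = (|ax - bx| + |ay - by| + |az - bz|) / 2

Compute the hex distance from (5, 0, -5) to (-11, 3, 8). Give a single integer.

Answer: 16

Derivation:
|ax - bx| = |5 - (-11)| = 16
|ay - by| = |0 - 3| = 3
|az - bz| = |-5 - 8| = 13
distance = (16 + 3 + 13) / 2 = 32 / 2 = 16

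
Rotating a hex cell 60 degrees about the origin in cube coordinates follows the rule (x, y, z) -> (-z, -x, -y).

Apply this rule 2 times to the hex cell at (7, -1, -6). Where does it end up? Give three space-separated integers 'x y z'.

Start: (7, -1, -6)
Step 1: (7, -1, -6) -> (-(-6), -(7), -(-1)) = (6, -7, 1)
Step 2: (6, -7, 1) -> (-(1), -(6), -(-7)) = (-1, -6, 7)

Answer: -1 -6 7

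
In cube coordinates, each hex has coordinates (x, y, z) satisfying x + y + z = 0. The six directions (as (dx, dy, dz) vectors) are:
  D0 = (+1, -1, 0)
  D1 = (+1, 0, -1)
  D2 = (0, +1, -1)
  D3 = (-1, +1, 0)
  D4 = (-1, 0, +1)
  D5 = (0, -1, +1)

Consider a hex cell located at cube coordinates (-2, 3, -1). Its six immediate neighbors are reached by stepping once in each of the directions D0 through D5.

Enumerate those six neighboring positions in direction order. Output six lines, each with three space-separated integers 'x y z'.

Answer: -1 2 -1
-1 3 -2
-2 4 -2
-3 4 -1
-3 3 0
-2 2 0

Derivation:
Center: (-2, 3, -1). Add each direction:
  D0: (-2, 3, -1) + (1, -1, 0) = (-1, 2, -1)
  D1: (-2, 3, -1) + (1, 0, -1) = (-1, 3, -2)
  D2: (-2, 3, -1) + (0, 1, -1) = (-2, 4, -2)
  D3: (-2, 3, -1) + (-1, 1, 0) = (-3, 4, -1)
  D4: (-2, 3, -1) + (-1, 0, 1) = (-3, 3, 0)
  D5: (-2, 3, -1) + (0, -1, 1) = (-2, 2, 0)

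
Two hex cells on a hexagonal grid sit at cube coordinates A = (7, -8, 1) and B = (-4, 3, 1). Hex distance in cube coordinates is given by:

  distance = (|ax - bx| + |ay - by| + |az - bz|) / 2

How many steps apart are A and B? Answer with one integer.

|ax - bx| = |7 - (-4)| = 11
|ay - by| = |-8 - 3| = 11
|az - bz| = |1 - 1| = 0
distance = (11 + 11 + 0) / 2 = 22 / 2 = 11

Answer: 11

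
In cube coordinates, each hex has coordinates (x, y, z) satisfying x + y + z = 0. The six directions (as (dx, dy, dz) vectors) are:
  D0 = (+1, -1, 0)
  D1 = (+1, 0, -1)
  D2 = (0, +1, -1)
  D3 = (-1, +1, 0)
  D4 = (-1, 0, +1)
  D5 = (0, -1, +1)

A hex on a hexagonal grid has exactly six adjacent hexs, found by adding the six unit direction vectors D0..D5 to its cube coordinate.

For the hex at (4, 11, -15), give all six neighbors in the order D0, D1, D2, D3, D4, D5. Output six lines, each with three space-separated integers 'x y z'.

Answer: 5 10 -15
5 11 -16
4 12 -16
3 12 -15
3 11 -14
4 10 -14

Derivation:
Center: (4, 11, -15). Add each direction:
  D0: (4, 11, -15) + (1, -1, 0) = (5, 10, -15)
  D1: (4, 11, -15) + (1, 0, -1) = (5, 11, -16)
  D2: (4, 11, -15) + (0, 1, -1) = (4, 12, -16)
  D3: (4, 11, -15) + (-1, 1, 0) = (3, 12, -15)
  D4: (4, 11, -15) + (-1, 0, 1) = (3, 11, -14)
  D5: (4, 11, -15) + (0, -1, 1) = (4, 10, -14)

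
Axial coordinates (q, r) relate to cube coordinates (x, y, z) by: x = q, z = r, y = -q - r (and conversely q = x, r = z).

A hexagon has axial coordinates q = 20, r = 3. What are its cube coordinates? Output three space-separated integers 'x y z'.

Answer: 20 -23 3

Derivation:
x = q = 20
z = r = 3
y = -x - z = -(20) - (3) = -23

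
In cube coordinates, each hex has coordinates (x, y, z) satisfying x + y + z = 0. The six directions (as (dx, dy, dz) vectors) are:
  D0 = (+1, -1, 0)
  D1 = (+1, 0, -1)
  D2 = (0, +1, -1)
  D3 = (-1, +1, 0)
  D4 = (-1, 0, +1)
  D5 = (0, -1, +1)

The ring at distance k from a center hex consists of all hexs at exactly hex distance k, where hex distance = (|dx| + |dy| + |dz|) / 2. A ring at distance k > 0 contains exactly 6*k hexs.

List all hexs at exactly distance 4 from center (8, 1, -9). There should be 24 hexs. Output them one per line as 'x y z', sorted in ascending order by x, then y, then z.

Answer: 4 1 -5
4 2 -6
4 3 -7
4 4 -8
4 5 -9
5 0 -5
5 5 -10
6 -1 -5
6 5 -11
7 -2 -5
7 5 -12
8 -3 -5
8 5 -13
9 -3 -6
9 4 -13
10 -3 -7
10 3 -13
11 -3 -8
11 2 -13
12 -3 -9
12 -2 -10
12 -1 -11
12 0 -12
12 1 -13

Derivation:
Walk ring at distance 4 from (8, 1, -9):
Start at center + D4*4 = (4, 1, -5)
  hex 0: (4, 1, -5)
  hex 1: (5, 0, -5)
  hex 2: (6, -1, -5)
  hex 3: (7, -2, -5)
  hex 4: (8, -3, -5)
  hex 5: (9, -3, -6)
  hex 6: (10, -3, -7)
  hex 7: (11, -3, -8)
  hex 8: (12, -3, -9)
  hex 9: (12, -2, -10)
  hex 10: (12, -1, -11)
  hex 11: (12, 0, -12)
  hex 12: (12, 1, -13)
  hex 13: (11, 2, -13)
  hex 14: (10, 3, -13)
  hex 15: (9, 4, -13)
  hex 16: (8, 5, -13)
  hex 17: (7, 5, -12)
  hex 18: (6, 5, -11)
  hex 19: (5, 5, -10)
  hex 20: (4, 5, -9)
  hex 21: (4, 4, -8)
  hex 22: (4, 3, -7)
  hex 23: (4, 2, -6)
Sorted: 24 hexes.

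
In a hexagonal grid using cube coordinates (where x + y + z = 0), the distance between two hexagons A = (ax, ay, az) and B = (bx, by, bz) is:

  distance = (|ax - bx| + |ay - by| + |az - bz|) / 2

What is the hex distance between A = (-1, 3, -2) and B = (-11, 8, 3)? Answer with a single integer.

Answer: 10

Derivation:
|ax - bx| = |-1 - (-11)| = 10
|ay - by| = |3 - 8| = 5
|az - bz| = |-2 - 3| = 5
distance = (10 + 5 + 5) / 2 = 20 / 2 = 10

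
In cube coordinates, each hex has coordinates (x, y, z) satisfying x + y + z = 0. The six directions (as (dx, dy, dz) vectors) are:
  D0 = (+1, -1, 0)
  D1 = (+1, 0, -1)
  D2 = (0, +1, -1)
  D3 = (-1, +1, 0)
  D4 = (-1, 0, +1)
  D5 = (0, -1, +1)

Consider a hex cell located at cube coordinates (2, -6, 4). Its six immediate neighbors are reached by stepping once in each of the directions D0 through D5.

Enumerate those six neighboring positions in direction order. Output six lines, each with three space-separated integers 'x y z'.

Center: (2, -6, 4). Add each direction:
  D0: (2, -6, 4) + (1, -1, 0) = (3, -7, 4)
  D1: (2, -6, 4) + (1, 0, -1) = (3, -6, 3)
  D2: (2, -6, 4) + (0, 1, -1) = (2, -5, 3)
  D3: (2, -6, 4) + (-1, 1, 0) = (1, -5, 4)
  D4: (2, -6, 4) + (-1, 0, 1) = (1, -6, 5)
  D5: (2, -6, 4) + (0, -1, 1) = (2, -7, 5)

Answer: 3 -7 4
3 -6 3
2 -5 3
1 -5 4
1 -6 5
2 -7 5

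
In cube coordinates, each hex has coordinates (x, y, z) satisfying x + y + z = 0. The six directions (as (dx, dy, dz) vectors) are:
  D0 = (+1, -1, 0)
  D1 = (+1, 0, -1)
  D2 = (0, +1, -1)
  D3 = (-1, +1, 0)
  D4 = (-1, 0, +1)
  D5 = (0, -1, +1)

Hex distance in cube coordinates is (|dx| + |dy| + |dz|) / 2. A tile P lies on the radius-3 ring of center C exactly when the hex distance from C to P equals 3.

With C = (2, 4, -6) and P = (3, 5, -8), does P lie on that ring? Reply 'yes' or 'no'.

Answer: no

Derivation:
|px - cx| = |3 - 2| = 1
|py - cy| = |5 - 4| = 1
|pz - cz| = |-8 - (-6)| = 2
distance = (1+1+2)/2 = 4/2 = 2
radius = 3; distance != radius -> no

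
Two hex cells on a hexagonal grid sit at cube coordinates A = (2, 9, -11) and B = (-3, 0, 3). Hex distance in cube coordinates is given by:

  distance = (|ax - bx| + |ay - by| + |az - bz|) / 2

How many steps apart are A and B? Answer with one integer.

|ax - bx| = |2 - (-3)| = 5
|ay - by| = |9 - 0| = 9
|az - bz| = |-11 - 3| = 14
distance = (5 + 9 + 14) / 2 = 28 / 2 = 14

Answer: 14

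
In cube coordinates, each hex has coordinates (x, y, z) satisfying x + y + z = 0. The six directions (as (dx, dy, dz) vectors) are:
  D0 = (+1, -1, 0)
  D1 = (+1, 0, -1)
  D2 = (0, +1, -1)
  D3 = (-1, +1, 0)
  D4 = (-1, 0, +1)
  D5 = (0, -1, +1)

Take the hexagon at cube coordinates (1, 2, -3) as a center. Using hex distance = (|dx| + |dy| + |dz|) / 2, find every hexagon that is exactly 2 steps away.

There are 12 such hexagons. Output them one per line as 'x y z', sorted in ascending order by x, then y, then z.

Walk ring at distance 2 from (1, 2, -3):
Start at center + D4*2 = (-1, 2, -1)
  hex 0: (-1, 2, -1)
  hex 1: (0, 1, -1)
  hex 2: (1, 0, -1)
  hex 3: (2, 0, -2)
  hex 4: (3, 0, -3)
  hex 5: (3, 1, -4)
  hex 6: (3, 2, -5)
  hex 7: (2, 3, -5)
  hex 8: (1, 4, -5)
  hex 9: (0, 4, -4)
  hex 10: (-1, 4, -3)
  hex 11: (-1, 3, -2)
Sorted: 12 hexes.

Answer: -1 2 -1
-1 3 -2
-1 4 -3
0 1 -1
0 4 -4
1 0 -1
1 4 -5
2 0 -2
2 3 -5
3 0 -3
3 1 -4
3 2 -5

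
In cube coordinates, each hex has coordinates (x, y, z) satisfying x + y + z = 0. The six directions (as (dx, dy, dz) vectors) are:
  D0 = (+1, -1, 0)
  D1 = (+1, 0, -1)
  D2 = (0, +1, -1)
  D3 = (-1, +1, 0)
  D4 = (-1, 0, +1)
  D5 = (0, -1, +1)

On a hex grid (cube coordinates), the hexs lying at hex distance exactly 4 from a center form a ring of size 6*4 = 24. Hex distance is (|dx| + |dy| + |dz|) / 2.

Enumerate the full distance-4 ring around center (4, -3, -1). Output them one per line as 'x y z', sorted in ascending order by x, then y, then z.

Answer: 0 -3 3
0 -2 2
0 -1 1
0 0 0
0 1 -1
1 -4 3
1 1 -2
2 -5 3
2 1 -3
3 -6 3
3 1 -4
4 -7 3
4 1 -5
5 -7 2
5 0 -5
6 -7 1
6 -1 -5
7 -7 0
7 -2 -5
8 -7 -1
8 -6 -2
8 -5 -3
8 -4 -4
8 -3 -5

Derivation:
Walk ring at distance 4 from (4, -3, -1):
Start at center + D4*4 = (0, -3, 3)
  hex 0: (0, -3, 3)
  hex 1: (1, -4, 3)
  hex 2: (2, -5, 3)
  hex 3: (3, -6, 3)
  hex 4: (4, -7, 3)
  hex 5: (5, -7, 2)
  hex 6: (6, -7, 1)
  hex 7: (7, -7, 0)
  hex 8: (8, -7, -1)
  hex 9: (8, -6, -2)
  hex 10: (8, -5, -3)
  hex 11: (8, -4, -4)
  hex 12: (8, -3, -5)
  hex 13: (7, -2, -5)
  hex 14: (6, -1, -5)
  hex 15: (5, 0, -5)
  hex 16: (4, 1, -5)
  hex 17: (3, 1, -4)
  hex 18: (2, 1, -3)
  hex 19: (1, 1, -2)
  hex 20: (0, 1, -1)
  hex 21: (0, 0, 0)
  hex 22: (0, -1, 1)
  hex 23: (0, -2, 2)
Sorted: 24 hexes.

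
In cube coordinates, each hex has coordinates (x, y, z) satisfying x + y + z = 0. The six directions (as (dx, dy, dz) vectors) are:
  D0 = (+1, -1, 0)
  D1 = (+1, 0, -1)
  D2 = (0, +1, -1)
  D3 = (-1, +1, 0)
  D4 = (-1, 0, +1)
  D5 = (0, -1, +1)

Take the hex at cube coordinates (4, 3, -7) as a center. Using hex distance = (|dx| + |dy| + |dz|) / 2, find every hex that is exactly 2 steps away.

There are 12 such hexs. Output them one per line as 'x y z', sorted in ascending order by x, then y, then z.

Answer: 2 3 -5
2 4 -6
2 5 -7
3 2 -5
3 5 -8
4 1 -5
4 5 -9
5 1 -6
5 4 -9
6 1 -7
6 2 -8
6 3 -9

Derivation:
Walk ring at distance 2 from (4, 3, -7):
Start at center + D4*2 = (2, 3, -5)
  hex 0: (2, 3, -5)
  hex 1: (3, 2, -5)
  hex 2: (4, 1, -5)
  hex 3: (5, 1, -6)
  hex 4: (6, 1, -7)
  hex 5: (6, 2, -8)
  hex 6: (6, 3, -9)
  hex 7: (5, 4, -9)
  hex 8: (4, 5, -9)
  hex 9: (3, 5, -8)
  hex 10: (2, 5, -7)
  hex 11: (2, 4, -6)
Sorted: 12 hexes.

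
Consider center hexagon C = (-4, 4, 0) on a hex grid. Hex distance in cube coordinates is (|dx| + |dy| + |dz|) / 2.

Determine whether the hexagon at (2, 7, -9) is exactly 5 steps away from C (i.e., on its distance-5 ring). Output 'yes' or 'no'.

Answer: no

Derivation:
|px - cx| = |2 - (-4)| = 6
|py - cy| = |7 - 4| = 3
|pz - cz| = |-9 - 0| = 9
distance = (6+3+9)/2 = 18/2 = 9
radius = 5; distance != radius -> no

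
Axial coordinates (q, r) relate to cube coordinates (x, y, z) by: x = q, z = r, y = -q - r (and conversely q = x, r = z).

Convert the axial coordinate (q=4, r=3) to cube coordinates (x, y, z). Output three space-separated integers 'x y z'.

x = q = 4
z = r = 3
y = -x - z = -(4) - (3) = -7

Answer: 4 -7 3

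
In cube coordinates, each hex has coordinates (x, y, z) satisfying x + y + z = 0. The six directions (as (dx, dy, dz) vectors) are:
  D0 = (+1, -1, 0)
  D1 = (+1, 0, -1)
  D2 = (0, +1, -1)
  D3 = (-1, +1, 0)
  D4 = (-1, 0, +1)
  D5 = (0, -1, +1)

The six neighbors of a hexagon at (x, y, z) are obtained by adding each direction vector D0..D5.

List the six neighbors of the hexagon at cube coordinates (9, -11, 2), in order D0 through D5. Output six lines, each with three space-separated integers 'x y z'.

Center: (9, -11, 2). Add each direction:
  D0: (9, -11, 2) + (1, -1, 0) = (10, -12, 2)
  D1: (9, -11, 2) + (1, 0, -1) = (10, -11, 1)
  D2: (9, -11, 2) + (0, 1, -1) = (9, -10, 1)
  D3: (9, -11, 2) + (-1, 1, 0) = (8, -10, 2)
  D4: (9, -11, 2) + (-1, 0, 1) = (8, -11, 3)
  D5: (9, -11, 2) + (0, -1, 1) = (9, -12, 3)

Answer: 10 -12 2
10 -11 1
9 -10 1
8 -10 2
8 -11 3
9 -12 3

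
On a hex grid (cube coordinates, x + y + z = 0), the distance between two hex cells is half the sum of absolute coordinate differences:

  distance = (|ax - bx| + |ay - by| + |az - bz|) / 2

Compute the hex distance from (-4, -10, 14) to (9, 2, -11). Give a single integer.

Answer: 25

Derivation:
|ax - bx| = |-4 - 9| = 13
|ay - by| = |-10 - 2| = 12
|az - bz| = |14 - (-11)| = 25
distance = (13 + 12 + 25) / 2 = 50 / 2 = 25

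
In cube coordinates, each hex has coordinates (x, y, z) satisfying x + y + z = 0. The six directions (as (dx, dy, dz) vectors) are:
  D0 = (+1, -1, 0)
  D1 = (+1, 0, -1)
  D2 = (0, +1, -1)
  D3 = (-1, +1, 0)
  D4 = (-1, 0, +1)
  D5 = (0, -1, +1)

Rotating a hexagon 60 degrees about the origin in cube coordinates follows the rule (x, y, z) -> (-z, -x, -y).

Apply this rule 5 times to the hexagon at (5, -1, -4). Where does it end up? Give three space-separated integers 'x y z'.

Start: (5, -1, -4)
Step 1: (5, -1, -4) -> (-(-4), -(5), -(-1)) = (4, -5, 1)
Step 2: (4, -5, 1) -> (-(1), -(4), -(-5)) = (-1, -4, 5)
Step 3: (-1, -4, 5) -> (-(5), -(-1), -(-4)) = (-5, 1, 4)
Step 4: (-5, 1, 4) -> (-(4), -(-5), -(1)) = (-4, 5, -1)
Step 5: (-4, 5, -1) -> (-(-1), -(-4), -(5)) = (1, 4, -5)

Answer: 1 4 -5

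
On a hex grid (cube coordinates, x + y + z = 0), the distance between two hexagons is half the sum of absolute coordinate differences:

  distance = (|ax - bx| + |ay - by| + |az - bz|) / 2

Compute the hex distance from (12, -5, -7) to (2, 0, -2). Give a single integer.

Answer: 10

Derivation:
|ax - bx| = |12 - 2| = 10
|ay - by| = |-5 - 0| = 5
|az - bz| = |-7 - (-2)| = 5
distance = (10 + 5 + 5) / 2 = 20 / 2 = 10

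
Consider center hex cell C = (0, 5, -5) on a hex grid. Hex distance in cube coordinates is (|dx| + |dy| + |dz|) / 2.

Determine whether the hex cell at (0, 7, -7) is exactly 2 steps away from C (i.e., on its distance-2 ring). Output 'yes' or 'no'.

|px - cx| = |0 - 0| = 0
|py - cy| = |7 - 5| = 2
|pz - cz| = |-7 - (-5)| = 2
distance = (0+2+2)/2 = 4/2 = 2
radius = 2; distance == radius -> yes

Answer: yes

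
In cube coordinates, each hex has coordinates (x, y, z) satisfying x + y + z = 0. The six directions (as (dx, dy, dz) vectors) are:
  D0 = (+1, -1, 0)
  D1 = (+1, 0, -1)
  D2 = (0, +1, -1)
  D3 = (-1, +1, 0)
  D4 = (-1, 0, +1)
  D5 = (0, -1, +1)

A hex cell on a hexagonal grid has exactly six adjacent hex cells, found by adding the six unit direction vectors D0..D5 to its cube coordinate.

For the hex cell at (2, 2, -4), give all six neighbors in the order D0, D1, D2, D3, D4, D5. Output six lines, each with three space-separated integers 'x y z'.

Answer: 3 1 -4
3 2 -5
2 3 -5
1 3 -4
1 2 -3
2 1 -3

Derivation:
Center: (2, 2, -4). Add each direction:
  D0: (2, 2, -4) + (1, -1, 0) = (3, 1, -4)
  D1: (2, 2, -4) + (1, 0, -1) = (3, 2, -5)
  D2: (2, 2, -4) + (0, 1, -1) = (2, 3, -5)
  D3: (2, 2, -4) + (-1, 1, 0) = (1, 3, -4)
  D4: (2, 2, -4) + (-1, 0, 1) = (1, 2, -3)
  D5: (2, 2, -4) + (0, -1, 1) = (2, 1, -3)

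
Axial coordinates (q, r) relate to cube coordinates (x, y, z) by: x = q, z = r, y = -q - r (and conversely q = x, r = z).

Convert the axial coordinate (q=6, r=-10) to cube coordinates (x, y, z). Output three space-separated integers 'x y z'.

Answer: 6 4 -10

Derivation:
x = q = 6
z = r = -10
y = -x - z = -(6) - (-10) = 4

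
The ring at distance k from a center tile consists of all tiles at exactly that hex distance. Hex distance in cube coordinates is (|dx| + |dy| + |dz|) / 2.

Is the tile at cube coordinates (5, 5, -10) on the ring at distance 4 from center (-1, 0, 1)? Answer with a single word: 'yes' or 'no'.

Answer: no

Derivation:
|px - cx| = |5 - (-1)| = 6
|py - cy| = |5 - 0| = 5
|pz - cz| = |-10 - 1| = 11
distance = (6+5+11)/2 = 22/2 = 11
radius = 4; distance != radius -> no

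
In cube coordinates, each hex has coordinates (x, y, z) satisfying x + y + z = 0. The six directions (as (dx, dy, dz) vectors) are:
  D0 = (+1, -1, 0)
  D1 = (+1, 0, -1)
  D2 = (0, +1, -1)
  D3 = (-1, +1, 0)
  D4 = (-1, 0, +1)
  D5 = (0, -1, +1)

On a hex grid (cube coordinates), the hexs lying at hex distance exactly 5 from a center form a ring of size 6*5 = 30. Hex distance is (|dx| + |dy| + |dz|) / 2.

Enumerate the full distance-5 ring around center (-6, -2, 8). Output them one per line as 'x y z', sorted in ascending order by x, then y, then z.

Walk ring at distance 5 from (-6, -2, 8):
Start at center + D4*5 = (-11, -2, 13)
  hex 0: (-11, -2, 13)
  hex 1: (-10, -3, 13)
  hex 2: (-9, -4, 13)
  hex 3: (-8, -5, 13)
  hex 4: (-7, -6, 13)
  hex 5: (-6, -7, 13)
  hex 6: (-5, -7, 12)
  hex 7: (-4, -7, 11)
  hex 8: (-3, -7, 10)
  hex 9: (-2, -7, 9)
  hex 10: (-1, -7, 8)
  hex 11: (-1, -6, 7)
  hex 12: (-1, -5, 6)
  hex 13: (-1, -4, 5)
  hex 14: (-1, -3, 4)
  hex 15: (-1, -2, 3)
  hex 16: (-2, -1, 3)
  hex 17: (-3, 0, 3)
  hex 18: (-4, 1, 3)
  hex 19: (-5, 2, 3)
  hex 20: (-6, 3, 3)
  hex 21: (-7, 3, 4)
  hex 22: (-8, 3, 5)
  hex 23: (-9, 3, 6)
  hex 24: (-10, 3, 7)
  hex 25: (-11, 3, 8)
  hex 26: (-11, 2, 9)
  hex 27: (-11, 1, 10)
  hex 28: (-11, 0, 11)
  hex 29: (-11, -1, 12)
Sorted: 30 hexes.

Answer: -11 -2 13
-11 -1 12
-11 0 11
-11 1 10
-11 2 9
-11 3 8
-10 -3 13
-10 3 7
-9 -4 13
-9 3 6
-8 -5 13
-8 3 5
-7 -6 13
-7 3 4
-6 -7 13
-6 3 3
-5 -7 12
-5 2 3
-4 -7 11
-4 1 3
-3 -7 10
-3 0 3
-2 -7 9
-2 -1 3
-1 -7 8
-1 -6 7
-1 -5 6
-1 -4 5
-1 -3 4
-1 -2 3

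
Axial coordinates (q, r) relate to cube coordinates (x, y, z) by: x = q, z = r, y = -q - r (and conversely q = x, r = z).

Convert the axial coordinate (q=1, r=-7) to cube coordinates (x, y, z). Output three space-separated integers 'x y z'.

Answer: 1 6 -7

Derivation:
x = q = 1
z = r = -7
y = -x - z = -(1) - (-7) = 6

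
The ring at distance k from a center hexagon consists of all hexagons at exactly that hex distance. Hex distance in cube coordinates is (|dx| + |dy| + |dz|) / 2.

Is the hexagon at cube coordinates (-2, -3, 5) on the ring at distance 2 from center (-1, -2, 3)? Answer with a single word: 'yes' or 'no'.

|px - cx| = |-2 - (-1)| = 1
|py - cy| = |-3 - (-2)| = 1
|pz - cz| = |5 - 3| = 2
distance = (1+1+2)/2 = 4/2 = 2
radius = 2; distance == radius -> yes

Answer: yes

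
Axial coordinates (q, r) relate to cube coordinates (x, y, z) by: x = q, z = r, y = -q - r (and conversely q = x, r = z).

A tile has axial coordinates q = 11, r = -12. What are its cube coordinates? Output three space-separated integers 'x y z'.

Answer: 11 1 -12

Derivation:
x = q = 11
z = r = -12
y = -x - z = -(11) - (-12) = 1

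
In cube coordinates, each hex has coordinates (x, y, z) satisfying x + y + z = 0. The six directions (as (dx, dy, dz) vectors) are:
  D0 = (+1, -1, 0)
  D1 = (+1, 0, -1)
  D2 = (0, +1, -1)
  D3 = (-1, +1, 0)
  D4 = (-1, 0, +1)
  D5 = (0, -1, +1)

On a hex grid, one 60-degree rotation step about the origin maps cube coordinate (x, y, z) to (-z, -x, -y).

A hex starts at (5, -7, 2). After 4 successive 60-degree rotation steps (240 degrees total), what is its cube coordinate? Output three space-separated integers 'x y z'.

Start: (5, -7, 2)
Step 1: (5, -7, 2) -> (-(2), -(5), -(-7)) = (-2, -5, 7)
Step 2: (-2, -5, 7) -> (-(7), -(-2), -(-5)) = (-7, 2, 5)
Step 3: (-7, 2, 5) -> (-(5), -(-7), -(2)) = (-5, 7, -2)
Step 4: (-5, 7, -2) -> (-(-2), -(-5), -(7)) = (2, 5, -7)

Answer: 2 5 -7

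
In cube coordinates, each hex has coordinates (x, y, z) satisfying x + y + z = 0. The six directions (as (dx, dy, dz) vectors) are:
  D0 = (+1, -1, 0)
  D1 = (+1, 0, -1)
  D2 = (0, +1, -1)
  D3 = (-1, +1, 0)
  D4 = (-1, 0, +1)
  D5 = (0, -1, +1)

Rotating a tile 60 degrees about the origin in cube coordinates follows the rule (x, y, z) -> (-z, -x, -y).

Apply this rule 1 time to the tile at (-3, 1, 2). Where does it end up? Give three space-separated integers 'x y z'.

Answer: -2 3 -1

Derivation:
Start: (-3, 1, 2)
Step 1: (-3, 1, 2) -> (-(2), -(-3), -(1)) = (-2, 3, -1)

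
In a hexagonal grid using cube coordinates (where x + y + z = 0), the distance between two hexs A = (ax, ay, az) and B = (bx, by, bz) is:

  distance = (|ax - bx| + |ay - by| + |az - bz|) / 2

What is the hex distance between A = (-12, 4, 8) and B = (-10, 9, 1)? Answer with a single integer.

|ax - bx| = |-12 - (-10)| = 2
|ay - by| = |4 - 9| = 5
|az - bz| = |8 - 1| = 7
distance = (2 + 5 + 7) / 2 = 14 / 2 = 7

Answer: 7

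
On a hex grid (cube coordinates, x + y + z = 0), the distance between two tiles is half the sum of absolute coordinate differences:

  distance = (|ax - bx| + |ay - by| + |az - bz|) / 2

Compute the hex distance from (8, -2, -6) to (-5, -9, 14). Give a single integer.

|ax - bx| = |8 - (-5)| = 13
|ay - by| = |-2 - (-9)| = 7
|az - bz| = |-6 - 14| = 20
distance = (13 + 7 + 20) / 2 = 40 / 2 = 20

Answer: 20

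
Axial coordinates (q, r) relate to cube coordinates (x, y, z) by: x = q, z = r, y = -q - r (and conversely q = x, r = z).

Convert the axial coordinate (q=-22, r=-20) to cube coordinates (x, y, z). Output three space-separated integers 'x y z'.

x = q = -22
z = r = -20
y = -x - z = -(-22) - (-20) = 42

Answer: -22 42 -20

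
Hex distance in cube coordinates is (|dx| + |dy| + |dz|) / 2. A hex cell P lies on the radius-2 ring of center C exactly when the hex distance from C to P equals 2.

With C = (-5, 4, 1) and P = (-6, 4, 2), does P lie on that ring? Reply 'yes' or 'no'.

Answer: no

Derivation:
|px - cx| = |-6 - (-5)| = 1
|py - cy| = |4 - 4| = 0
|pz - cz| = |2 - 1| = 1
distance = (1+0+1)/2 = 2/2 = 1
radius = 2; distance != radius -> no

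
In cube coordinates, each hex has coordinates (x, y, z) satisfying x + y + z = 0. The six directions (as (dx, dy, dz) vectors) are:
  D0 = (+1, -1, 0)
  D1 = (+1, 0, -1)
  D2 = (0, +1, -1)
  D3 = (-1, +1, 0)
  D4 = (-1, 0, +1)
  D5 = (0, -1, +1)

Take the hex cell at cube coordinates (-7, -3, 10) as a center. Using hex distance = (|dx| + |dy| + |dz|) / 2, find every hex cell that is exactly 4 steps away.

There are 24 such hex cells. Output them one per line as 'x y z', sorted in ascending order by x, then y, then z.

Answer: -11 -3 14
-11 -2 13
-11 -1 12
-11 0 11
-11 1 10
-10 -4 14
-10 1 9
-9 -5 14
-9 1 8
-8 -6 14
-8 1 7
-7 -7 14
-7 1 6
-6 -7 13
-6 0 6
-5 -7 12
-5 -1 6
-4 -7 11
-4 -2 6
-3 -7 10
-3 -6 9
-3 -5 8
-3 -4 7
-3 -3 6

Derivation:
Walk ring at distance 4 from (-7, -3, 10):
Start at center + D4*4 = (-11, -3, 14)
  hex 0: (-11, -3, 14)
  hex 1: (-10, -4, 14)
  hex 2: (-9, -5, 14)
  hex 3: (-8, -6, 14)
  hex 4: (-7, -7, 14)
  hex 5: (-6, -7, 13)
  hex 6: (-5, -7, 12)
  hex 7: (-4, -7, 11)
  hex 8: (-3, -7, 10)
  hex 9: (-3, -6, 9)
  hex 10: (-3, -5, 8)
  hex 11: (-3, -4, 7)
  hex 12: (-3, -3, 6)
  hex 13: (-4, -2, 6)
  hex 14: (-5, -1, 6)
  hex 15: (-6, 0, 6)
  hex 16: (-7, 1, 6)
  hex 17: (-8, 1, 7)
  hex 18: (-9, 1, 8)
  hex 19: (-10, 1, 9)
  hex 20: (-11, 1, 10)
  hex 21: (-11, 0, 11)
  hex 22: (-11, -1, 12)
  hex 23: (-11, -2, 13)
Sorted: 24 hexes.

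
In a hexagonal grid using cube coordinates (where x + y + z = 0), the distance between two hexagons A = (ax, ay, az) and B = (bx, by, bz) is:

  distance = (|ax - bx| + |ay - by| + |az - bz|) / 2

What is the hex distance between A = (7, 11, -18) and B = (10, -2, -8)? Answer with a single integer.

|ax - bx| = |7 - 10| = 3
|ay - by| = |11 - (-2)| = 13
|az - bz| = |-18 - (-8)| = 10
distance = (3 + 13 + 10) / 2 = 26 / 2 = 13

Answer: 13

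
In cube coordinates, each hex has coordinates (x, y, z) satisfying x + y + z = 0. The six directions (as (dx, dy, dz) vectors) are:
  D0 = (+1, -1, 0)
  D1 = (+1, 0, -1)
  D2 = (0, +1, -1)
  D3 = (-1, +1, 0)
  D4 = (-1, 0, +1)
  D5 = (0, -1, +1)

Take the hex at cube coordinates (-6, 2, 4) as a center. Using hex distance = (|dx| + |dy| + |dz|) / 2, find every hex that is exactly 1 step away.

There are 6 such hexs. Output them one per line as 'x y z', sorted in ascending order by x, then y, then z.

Walk ring at distance 1 from (-6, 2, 4):
Start at center + D4*1 = (-7, 2, 5)
  hex 0: (-7, 2, 5)
  hex 1: (-6, 1, 5)
  hex 2: (-5, 1, 4)
  hex 3: (-5, 2, 3)
  hex 4: (-6, 3, 3)
  hex 5: (-7, 3, 4)
Sorted: 6 hexes.

Answer: -7 2 5
-7 3 4
-6 1 5
-6 3 3
-5 1 4
-5 2 3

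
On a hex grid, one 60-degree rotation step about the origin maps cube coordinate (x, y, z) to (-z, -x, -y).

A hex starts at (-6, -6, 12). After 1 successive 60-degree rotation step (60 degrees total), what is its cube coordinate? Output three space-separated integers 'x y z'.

Answer: -12 6 6

Derivation:
Start: (-6, -6, 12)
Step 1: (-6, -6, 12) -> (-(12), -(-6), -(-6)) = (-12, 6, 6)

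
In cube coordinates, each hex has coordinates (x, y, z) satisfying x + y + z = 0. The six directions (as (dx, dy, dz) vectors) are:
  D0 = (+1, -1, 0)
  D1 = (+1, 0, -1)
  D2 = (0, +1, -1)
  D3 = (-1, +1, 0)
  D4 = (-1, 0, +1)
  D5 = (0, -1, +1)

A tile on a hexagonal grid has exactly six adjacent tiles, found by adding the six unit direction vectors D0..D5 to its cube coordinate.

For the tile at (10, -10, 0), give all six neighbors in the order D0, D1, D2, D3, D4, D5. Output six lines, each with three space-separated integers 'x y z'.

Center: (10, -10, 0). Add each direction:
  D0: (10, -10, 0) + (1, -1, 0) = (11, -11, 0)
  D1: (10, -10, 0) + (1, 0, -1) = (11, -10, -1)
  D2: (10, -10, 0) + (0, 1, -1) = (10, -9, -1)
  D3: (10, -10, 0) + (-1, 1, 0) = (9, -9, 0)
  D4: (10, -10, 0) + (-1, 0, 1) = (9, -10, 1)
  D5: (10, -10, 0) + (0, -1, 1) = (10, -11, 1)

Answer: 11 -11 0
11 -10 -1
10 -9 -1
9 -9 0
9 -10 1
10 -11 1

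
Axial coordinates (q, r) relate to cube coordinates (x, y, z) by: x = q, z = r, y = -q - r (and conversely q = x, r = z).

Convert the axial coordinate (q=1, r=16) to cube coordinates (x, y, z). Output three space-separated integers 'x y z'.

Answer: 1 -17 16

Derivation:
x = q = 1
z = r = 16
y = -x - z = -(1) - (16) = -17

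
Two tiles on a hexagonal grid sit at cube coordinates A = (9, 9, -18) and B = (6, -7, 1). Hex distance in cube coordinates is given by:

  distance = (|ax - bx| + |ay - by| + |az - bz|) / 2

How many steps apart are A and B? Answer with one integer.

|ax - bx| = |9 - 6| = 3
|ay - by| = |9 - (-7)| = 16
|az - bz| = |-18 - 1| = 19
distance = (3 + 16 + 19) / 2 = 38 / 2 = 19

Answer: 19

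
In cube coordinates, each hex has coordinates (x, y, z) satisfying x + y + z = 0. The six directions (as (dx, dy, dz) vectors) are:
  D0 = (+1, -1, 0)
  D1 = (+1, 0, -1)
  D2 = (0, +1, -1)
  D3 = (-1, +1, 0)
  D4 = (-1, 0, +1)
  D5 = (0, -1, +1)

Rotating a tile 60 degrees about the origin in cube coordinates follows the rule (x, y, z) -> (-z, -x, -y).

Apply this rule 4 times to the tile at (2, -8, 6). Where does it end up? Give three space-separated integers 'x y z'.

Start: (2, -8, 6)
Step 1: (2, -8, 6) -> (-(6), -(2), -(-8)) = (-6, -2, 8)
Step 2: (-6, -2, 8) -> (-(8), -(-6), -(-2)) = (-8, 6, 2)
Step 3: (-8, 6, 2) -> (-(2), -(-8), -(6)) = (-2, 8, -6)
Step 4: (-2, 8, -6) -> (-(-6), -(-2), -(8)) = (6, 2, -8)

Answer: 6 2 -8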